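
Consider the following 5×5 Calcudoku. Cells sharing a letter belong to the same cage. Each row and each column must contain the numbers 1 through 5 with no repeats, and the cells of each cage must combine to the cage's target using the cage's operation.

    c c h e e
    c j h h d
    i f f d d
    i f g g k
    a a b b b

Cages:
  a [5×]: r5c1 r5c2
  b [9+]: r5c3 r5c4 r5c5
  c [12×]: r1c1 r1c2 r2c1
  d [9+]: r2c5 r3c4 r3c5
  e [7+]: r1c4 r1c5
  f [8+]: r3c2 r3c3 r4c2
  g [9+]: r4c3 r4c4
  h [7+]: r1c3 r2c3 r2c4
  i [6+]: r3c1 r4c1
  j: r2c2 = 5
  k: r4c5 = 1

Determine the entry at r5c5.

Cage j is a single given cell, so r2c2 = 5.
Cage k is given, leaving r4c5 = 1.
5 is placed in column 2, so r5c2 = 1.
Row 5 already has 1, which forces r5c1 = 5.
Row 3 needs a 5, and only r3c5 is open for it.
The only place for 5 in row 1 is r1c4.
Cage e needs two cells with sum 7, leaving r1c5 = 2.
Column 5 already has 2; hence r2c5 = 3.
Cage g's pair has sum 9, so r4c3 = 5.
Column 4 now contains 5, so r4c4 = 4.
3 is placed in column 5, so r5c5 = 4.
Cage i needs two cells with sum 6, which forces r3c1 = 4.
Row 3 now contains 4, leaving r3c2 = 2.
Cage d needs sum 9; hence r3c4 = 1.
4 is placed in row 4, leaving r4c1 = 2.
Column 2 now contains 2, which forces r4c2 = 3.
Cage c needs product 12, which forces r1c1 = 3.
Column 2 already has 3, leaving r1c2 = 4.
Row 1 now contains 4; hence r1c3 = 1.
Column 1 now contains 4, which forces r2c1 = 1.
Column 3 already has 1, so r2c3 = 4.
1 is placed in column 4, so r2c4 = 2.
Row 3 now contains 1, leaving r3c3 = 3.
Column 3 already has 3; hence r5c3 = 2.
2 is placed in column 4, so r5c4 = 3.
Completed grid: 3 4 1 5 2 / 1 5 4 2 3 / 4 2 3 1 5 / 2 3 5 4 1 / 5 1 2 3 4.

4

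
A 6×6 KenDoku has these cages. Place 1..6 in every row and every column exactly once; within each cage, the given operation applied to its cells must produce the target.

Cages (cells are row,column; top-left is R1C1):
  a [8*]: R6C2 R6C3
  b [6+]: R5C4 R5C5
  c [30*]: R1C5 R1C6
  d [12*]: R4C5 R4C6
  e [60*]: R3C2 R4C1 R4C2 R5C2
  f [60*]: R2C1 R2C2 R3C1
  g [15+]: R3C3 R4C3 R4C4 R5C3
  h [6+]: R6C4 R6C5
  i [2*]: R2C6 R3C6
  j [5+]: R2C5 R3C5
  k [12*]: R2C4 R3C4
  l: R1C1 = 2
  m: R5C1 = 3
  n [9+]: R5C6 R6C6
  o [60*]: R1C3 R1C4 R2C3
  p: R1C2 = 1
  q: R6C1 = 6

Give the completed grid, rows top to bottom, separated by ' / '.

Cage l is given, leaving R1C1 = 2.
Cage p is given, leaving R1C2 = 1.
Cage m is a single given cell, which forces R5C1 = 3.
Q is a freebie, so R6C1 = 6.
The 3 cells of cage f must have product 60; hence R2C2 = 3.
Cage e has product 60, so R4C1 = 1.
Row 2 needs a 6, and only R2C4 is open for it.
Cage k's pair has product 12, which forces R3C4 = 2.
2 is placed in row 3, so R3C6 = 1.
Column 6 already has 1, which forces R2C6 = 2.
Row 2 already has 2; hence R2C5 = 1.
The two cells of cage j must have sum 5, so R3C5 = 4.
The 3 cells of cage f must have product 60, so R2C1 = 4.
4 is placed in row 2, so R2C3 = 5.
4 is placed in row 3; hence R3C1 = 5.
Row 3 now contains 5, so R3C2 = 6.
6 is placed in row 3, so R3C3 = 3.
3 is placed in column 3, which forces R1C3 = 4.
The 3 cells of cage o must have product 60; hence R1C4 = 3.
Column 3 now contains 4, leaving R6C3 = 2.
2 is placed in row 6, so R6C5 = 5.
5 is placed in column 5; hence R1C5 = 6.
The two cells of cage c must have product 30, leaving R1C6 = 5.
Column 3 already has 2, so R4C3 = 6.
Cage g has sum 15, which forces R4C4 = 5.
Row 4 now contains 6, leaving R4C6 = 4.
Cage g has sum 15; hence R5C3 = 1.
Cage b's pair has sum 6, leaving R5C4 = 4.
5 is placed in column 5, so R5C5 = 2.
5 is placed in column 6, which forces R5C6 = 6.
2 is placed in row 6, so R6C2 = 4.
Cage h's pair has sum 6, leaving R6C4 = 1.
4 is placed in column 6, which forces R6C6 = 3.
Row 4 now contains 5, so R4C2 = 2.
Column 5 now contains 2, so R4C5 = 3.
Row 5 now contains 2, which forces R5C2 = 5.

2 1 4 3 6 5 / 4 3 5 6 1 2 / 5 6 3 2 4 1 / 1 2 6 5 3 4 / 3 5 1 4 2 6 / 6 4 2 1 5 3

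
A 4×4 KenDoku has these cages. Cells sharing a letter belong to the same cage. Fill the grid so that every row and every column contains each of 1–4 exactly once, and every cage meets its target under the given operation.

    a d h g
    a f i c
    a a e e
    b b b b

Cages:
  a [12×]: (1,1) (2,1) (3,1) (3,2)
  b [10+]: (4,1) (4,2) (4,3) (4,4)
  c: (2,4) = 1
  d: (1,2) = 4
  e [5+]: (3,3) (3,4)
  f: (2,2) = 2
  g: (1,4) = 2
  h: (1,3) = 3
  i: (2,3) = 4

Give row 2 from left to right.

Cage d is a single given cell; hence (1,2) = 4.
Cage h is a single given cell, which forces (1,3) = 3.
Cage g is given, which forces (1,4) = 2.
Cage f is a single given cell, which forces (2,2) = 2.
I is a freebie, which forces (2,3) = 4.
Cage c is given, which forces (2,4) = 1.
2 is placed in column 2, so (3,2) = 1.
1 is placed in row 3, which forces (3,3) = 2.
1 is placed in column 2, so (4,2) = 3.
Column 3 already has 2, leaving (4,3) = 1.
Row 4 now contains 3, which forces (4,4) = 4.
Row 1 already has 2, which forces (1,1) = 1.
Row 2 already has 1, so (2,1) = 3.
The 4 cells of cage a must have product 12, which forces (3,1) = 4.
4 is placed in column 4; hence (3,4) = 3.
Row 4 already has 4, which forces (4,1) = 2.
Completed grid: 1 4 3 2 / 3 2 4 1 / 4 1 2 3 / 2 3 1 4.

3 2 4 1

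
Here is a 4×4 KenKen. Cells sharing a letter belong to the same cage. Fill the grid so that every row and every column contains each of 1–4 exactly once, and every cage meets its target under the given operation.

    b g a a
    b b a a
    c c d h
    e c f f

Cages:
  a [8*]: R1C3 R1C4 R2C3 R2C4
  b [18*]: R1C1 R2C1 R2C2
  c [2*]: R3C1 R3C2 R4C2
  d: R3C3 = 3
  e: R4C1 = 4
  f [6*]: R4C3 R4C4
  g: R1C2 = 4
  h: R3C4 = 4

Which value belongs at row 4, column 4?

Cage b has product 18, leaving R1C1 = 3.
Cage g is a single given cell, which forces R1C2 = 4.
The 3 cells of cage b must have product 18, so R2C1 = 2.
Cage b needs product 18, which forces R2C2 = 3.
Cage c has product 2, leaving R3C1 = 1.
Cage c has product 2, leaving R3C2 = 2.
D is a freebie, leaving R3C3 = 3.
Cage h is given, which forces R3C4 = 4.
E is a freebie, which forces R4C1 = 4.
Cage c has product 2, which forces R4C2 = 1.
Column 3 already has 3, so R4C3 = 2.
Row 4 now contains 2, which forces R4C4 = 3.
Column 3 now contains 2, which forces R1C3 = 1.
Cage a has product 8, leaving R1C4 = 2.
The 4 cells of cage a must have product 8, leaving R2C3 = 4.
4 is placed in column 4, so R2C4 = 1.
Completed grid: 3 4 1 2 / 2 3 4 1 / 1 2 3 4 / 4 1 2 3.

3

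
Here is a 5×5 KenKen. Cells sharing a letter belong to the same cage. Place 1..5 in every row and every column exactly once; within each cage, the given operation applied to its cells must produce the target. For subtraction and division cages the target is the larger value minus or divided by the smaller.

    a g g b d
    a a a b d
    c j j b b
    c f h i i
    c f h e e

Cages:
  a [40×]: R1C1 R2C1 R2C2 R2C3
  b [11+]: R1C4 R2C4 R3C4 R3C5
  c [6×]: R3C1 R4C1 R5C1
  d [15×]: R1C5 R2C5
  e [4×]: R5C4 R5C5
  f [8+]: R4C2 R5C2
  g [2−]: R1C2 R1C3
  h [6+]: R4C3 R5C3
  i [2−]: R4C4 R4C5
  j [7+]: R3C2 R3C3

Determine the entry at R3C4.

The only place for 5 in row 4 is R4C2.
Column 2 now contains 5, leaving R5C2 = 3.
Row 5 already has 3, which forces R5C1 = 2.
Row 5 now contains 2, so R5C3 = 5.
Cage j needs two cells with sum 7, leaving R3C2 = 4.
Column 3 now contains 5, leaving R3C3 = 3.
The two cells of cage h must have sum 6; hence R4C3 = 1.
Cage g's pair has difference 2, which forces R1C2 = 2.
The two cells of cage g must have difference 2, which forces R1C3 = 4.
Column 2 now contains 2, which forces R2C2 = 1.
Column 3 now contains 4, which forces R2C3 = 2.
Row 3 already has 3, leaving R3C1 = 1.
Row 3 already has 1, which forces R3C5 = 2.
1 is placed in row 4, leaving R4C1 = 3.
Column 5 already has 2, leaving R4C5 = 4.
4 is placed in column 5; hence R5C5 = 1.
Column 1 already has 1; hence R1C1 = 5.
Cage b needs sum 11, so R1C4 = 1.
Row 1 now contains 5, which forces R1C5 = 3.
Cage a needs product 40; hence R2C1 = 4.
Cage b needs sum 11, leaving R2C4 = 3.
Column 5 now contains 3, which forces R2C5 = 5.
Row 3 already has 2, leaving R3C4 = 5.
Row 4 already has 4, which forces R4C4 = 2.
1 is placed in row 5; hence R5C4 = 4.
Completed grid: 5 2 4 1 3 / 4 1 2 3 5 / 1 4 3 5 2 / 3 5 1 2 4 / 2 3 5 4 1.

5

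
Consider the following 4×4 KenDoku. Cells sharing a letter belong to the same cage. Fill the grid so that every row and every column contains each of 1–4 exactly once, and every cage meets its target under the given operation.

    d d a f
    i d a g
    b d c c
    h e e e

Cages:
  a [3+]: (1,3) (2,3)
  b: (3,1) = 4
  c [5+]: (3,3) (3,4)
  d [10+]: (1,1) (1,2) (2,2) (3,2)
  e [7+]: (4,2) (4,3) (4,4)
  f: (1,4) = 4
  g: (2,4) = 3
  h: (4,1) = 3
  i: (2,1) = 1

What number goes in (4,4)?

1

F is a freebie, which forces (1,4) = 4.
Cage i is given, which forces (2,1) = 1.
1 is placed in row 2; hence (2,3) = 2.
Cage g is given; hence (2,4) = 3.
Cage b is a single given cell, so (3,1) = 4.
Cage h is a single given cell; hence (4,1) = 3.
Column 1 already has 3; hence (1,1) = 2.
Column 3 now contains 2; hence (1,3) = 1.
Row 2 already has 3, leaving (2,2) = 4.
The two cells of cage c must have sum 5, so (3,3) = 3.
The two cells of cage c must have sum 5, so (3,4) = 2.
1 is placed in column 3, leaving (4,3) = 4.
2 is placed in column 4, leaving (4,4) = 1.
Row 1 already has 1, so (1,2) = 3.
Row 3 now contains 3, leaving (3,2) = 1.
Row 4 now contains 1, leaving (4,2) = 2.
Completed grid: 2 3 1 4 / 1 4 2 3 / 4 1 3 2 / 3 2 4 1.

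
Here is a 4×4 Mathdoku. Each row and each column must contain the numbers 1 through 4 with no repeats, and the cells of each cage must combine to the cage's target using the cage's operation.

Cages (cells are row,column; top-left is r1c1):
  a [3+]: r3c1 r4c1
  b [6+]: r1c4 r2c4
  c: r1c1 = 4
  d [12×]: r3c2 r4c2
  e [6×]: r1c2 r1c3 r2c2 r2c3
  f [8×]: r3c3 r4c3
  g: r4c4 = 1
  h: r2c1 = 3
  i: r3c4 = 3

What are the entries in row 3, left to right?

C is a freebie, which forces r1c1 = 4.
Row 1 now contains 4; hence r1c4 = 2.
Cage h is given, leaving r2c1 = 3.
Column 4 already has 2; hence r2c4 = 4.
Cage i is given, leaving r3c4 = 3.
G is a freebie, leaving r4c4 = 1.
Cage a's pair has sum 3, leaving r3c1 = 1.
Row 3 now contains 3, so r3c2 = 4.
Row 3 already has 4; hence r3c3 = 2.
1 is placed in row 4, so r4c1 = 2.
The two cells of cage d must have product 12, so r4c2 = 3.
Column 3 now contains 2; hence r4c3 = 4.
3 is placed in column 2, which forces r1c2 = 1.
Cage e needs product 6, leaving r1c3 = 3.
The 4 cells of cage e must have product 6; hence r2c2 = 2.
Column 3 now contains 2, so r2c3 = 1.
Completed grid: 4 1 3 2 / 3 2 1 4 / 1 4 2 3 / 2 3 4 1.

1 4 2 3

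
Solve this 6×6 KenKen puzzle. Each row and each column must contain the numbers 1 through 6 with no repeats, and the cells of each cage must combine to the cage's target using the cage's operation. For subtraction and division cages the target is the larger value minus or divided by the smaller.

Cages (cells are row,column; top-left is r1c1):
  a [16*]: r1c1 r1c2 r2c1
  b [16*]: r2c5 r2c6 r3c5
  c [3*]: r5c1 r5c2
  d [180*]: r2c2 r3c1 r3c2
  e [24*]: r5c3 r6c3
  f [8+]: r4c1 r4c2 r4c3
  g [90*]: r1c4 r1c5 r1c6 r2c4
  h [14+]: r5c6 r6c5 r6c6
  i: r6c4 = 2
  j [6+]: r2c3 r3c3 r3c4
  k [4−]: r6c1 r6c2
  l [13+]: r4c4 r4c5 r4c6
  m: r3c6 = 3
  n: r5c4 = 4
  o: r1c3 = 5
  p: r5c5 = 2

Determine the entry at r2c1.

Cage o is a single given cell, which forces r1c3 = 5.
The 3 cells of cage d must have product 180, so r2c2 = 6.
The 3 cells of cage d must have product 180, leaving r3c1 = 6.
Cage d has product 180; hence r3c2 = 5.
Cage m is given, which forces r3c6 = 3.
Cage n is a single given cell, leaving r5c4 = 4.
P is a freebie, so r5c5 = 2.
Cage i is a single given cell; hence r6c4 = 2.
Cage g has product 90, which forces r2c4 = 5.
Cage b has product 16, which forces r2c5 = 1.
The 3 cells of cage b must have product 16, so r2c6 = 4.
Column 4 already has 2, so r3c4 = 1.
Column 5 already has 2, leaving r3c5 = 4.
4 is placed in row 5, which forces r5c3 = 6.
Row 5 already has 6, which forces r5c6 = 5.
Cage k needs two cells with difference 4, so r6c1 = 5.
Row 6 already has 2; hence r6c2 = 1.
Cage e needs two cells with product 24, so r6c3 = 4.
5 is placed in row 6, leaving r6c5 = 3.
5 is placed in column 6, which forces r6c6 = 6.
Cage a needs product 16, which forces r1c1 = 4.
Cage a has product 16, leaving r1c2 = 2.
The 4 cells of cage g must have product 90; hence r1c4 = 3.
3 is placed in column 5, which forces r1c5 = 6.
6 is placed in column 6, so r1c6 = 1.
Row 2 now contains 4, so r2c1 = 2.
Row 2 now contains 1; hence r2c3 = 3.
Row 3 now contains 4; hence r3c3 = 2.
Column 3 now contains 3, so r4c3 = 1.
Cage l has sum 13, leaving r4c4 = 6.
The 3 cells of cage l must have sum 13, so r4c5 = 5.
6 is placed in column 6, so r4c6 = 2.
The two cells of cage c must have product 3, which forces r5c1 = 1.
Column 2 now contains 1, leaving r5c2 = 3.
Row 4 now contains 1, so r4c1 = 3.
3 is placed in column 2; hence r4c2 = 4.
Filled in: 4 2 5 3 6 1 / 2 6 3 5 1 4 / 6 5 2 1 4 3 / 3 4 1 6 5 2 / 1 3 6 4 2 5 / 5 1 4 2 3 6.

2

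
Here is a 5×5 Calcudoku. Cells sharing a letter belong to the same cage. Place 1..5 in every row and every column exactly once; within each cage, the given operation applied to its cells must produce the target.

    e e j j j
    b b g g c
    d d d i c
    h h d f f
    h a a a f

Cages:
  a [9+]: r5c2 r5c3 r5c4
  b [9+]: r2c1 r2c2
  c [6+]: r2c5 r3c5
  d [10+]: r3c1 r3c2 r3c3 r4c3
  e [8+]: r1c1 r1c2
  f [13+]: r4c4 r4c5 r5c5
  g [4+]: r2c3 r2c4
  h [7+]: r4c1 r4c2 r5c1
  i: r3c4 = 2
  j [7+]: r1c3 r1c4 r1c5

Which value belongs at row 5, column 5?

Cage i is given, leaving r3c4 = 2.
In row 2, 2 can only go at r2c5, so r2c5 = 2.
Cage j needs sum 7; hence r1c3 = 2.
Cage c's pair has sum 6, so r3c5 = 4.
2 is placed in column 3, so r4c3 = 1.
Column 5 already has 4, so r5c5 = 5.
The 3 cells of cage j must have sum 7, so r1c4 = 4.
Column 5 already has 4, leaving r1c5 = 1.
Column 3 already has 1, which forces r2c3 = 3.
Cage g needs two cells with sum 4, leaving r2c4 = 1.
Column 3 already has 3; hence r3c3 = 5.
Cage f has sum 13, so r4c4 = 5.
Column 5 already has 5, leaving r4c5 = 3.
Cage a has sum 9, so r5c2 = 2.
Column 3 already has 3; hence r5c3 = 4.
Column 4 now contains 4, so r5c4 = 3.
The 3 cells of cage h must have sum 7, leaving r4c1 = 2.
Column 2 now contains 2; hence r4c2 = 4.
2 is placed in row 5, which forces r5c1 = 1.
Cage b's pair has sum 9, which forces r2c1 = 4.
Column 2 already has 4, so r2c2 = 5.
1 is placed in column 1, leaving r3c1 = 3.
Cage d needs sum 10; hence r3c2 = 1.
Column 1 already has 3, which forces r1c1 = 5.
5 is placed in column 2, leaving r1c2 = 3.
Completed grid: 5 3 2 4 1 / 4 5 3 1 2 / 3 1 5 2 4 / 2 4 1 5 3 / 1 2 4 3 5.

5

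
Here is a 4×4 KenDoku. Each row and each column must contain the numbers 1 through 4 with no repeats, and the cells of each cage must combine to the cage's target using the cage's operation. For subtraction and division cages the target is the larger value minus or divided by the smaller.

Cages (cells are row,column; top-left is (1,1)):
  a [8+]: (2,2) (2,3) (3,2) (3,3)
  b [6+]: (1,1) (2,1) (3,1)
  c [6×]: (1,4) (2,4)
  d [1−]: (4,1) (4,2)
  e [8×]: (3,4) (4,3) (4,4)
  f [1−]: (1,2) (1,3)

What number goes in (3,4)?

Column 1 needs a 4, and only (4,1) is open for it.
Cage e needs product 8, so (3,4) = 4.
The two cells of cage d must have difference 1, which forces (4,2) = 3.
The only place for 4 in row 1 is (1,2).
Cage f needs two cells with difference 1, leaving (1,3) = 3.
Row 1 already has 3; hence (1,4) = 2.
Column 4 now contains 2, which forces (2,4) = 3.
Column 4 now contains 2, so (4,4) = 1.
Row 1 now contains 2, so (1,1) = 1.
Cage b has sum 6, so (2,1) = 2.
The 4 cells of cage a must have sum 8, so (2,2) = 1.
Cage a has sum 8, which forces (2,3) = 4.
The 3 cells of cage b must have sum 6, which forces (3,1) = 3.
Cage a needs sum 8, leaving (3,2) = 2.
The 4 cells of cage a must have sum 8; hence (3,3) = 1.
Row 4 already has 1; hence (4,3) = 2.
The full grid is 1 4 3 2 / 2 1 4 3 / 3 2 1 4 / 4 3 2 1.

4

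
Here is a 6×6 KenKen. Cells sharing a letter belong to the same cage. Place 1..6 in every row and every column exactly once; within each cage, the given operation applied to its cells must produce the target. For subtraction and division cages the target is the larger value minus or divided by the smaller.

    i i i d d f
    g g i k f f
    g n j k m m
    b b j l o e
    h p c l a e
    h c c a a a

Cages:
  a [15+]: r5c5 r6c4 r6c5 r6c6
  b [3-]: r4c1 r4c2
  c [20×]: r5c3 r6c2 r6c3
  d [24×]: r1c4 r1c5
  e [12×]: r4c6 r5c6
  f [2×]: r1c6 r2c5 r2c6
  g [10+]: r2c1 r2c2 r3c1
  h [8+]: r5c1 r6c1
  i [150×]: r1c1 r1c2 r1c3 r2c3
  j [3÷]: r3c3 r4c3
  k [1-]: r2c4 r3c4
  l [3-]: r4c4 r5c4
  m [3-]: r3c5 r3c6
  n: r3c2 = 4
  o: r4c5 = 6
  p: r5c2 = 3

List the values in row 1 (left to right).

5 2 3 6 4 1

Cage f has product 2; hence r1c6 = 1.
Cage i has product 150, leaving r2c3 = 5.
Cage f needs product 2; hence r2c5 = 1.
Cage f needs product 2, which forces r2c6 = 2.
Cage n is given; hence r3c2 = 4.
O is a freebie, which forces r4c5 = 6.
Cage p is given; hence r5c2 = 3.
Cage d's pair has product 24, which forces r1c4 = 6.
Column 5 already has 6, so r1c5 = 4.
Cage g has sum 10, which forces r2c1 = 3.
3 is placed in column 2, so r2c2 = 6.
Row 2 now contains 3, leaving r2c4 = 4.
Cage g has sum 10, leaving r3c1 = 1.
Cage e needs two cells with product 12, so r4c6 = 3.
The two cells of cage e must have product 12, so r5c6 = 4.
The 3 cells of cage c must have product 20, so r6c2 = 5.
Row 6 now contains 5, so r6c6 = 6.
Cage i has product 150, which forces r1c1 = 5.
5 is placed in column 2, which forces r1c2 = 2.
Cage i has product 150, which forces r1c3 = 3.
3 is placed in column 3, which forces r3c3 = 6.
Cage m's pair has difference 3, leaving r3c5 = 2.
Column 6 now contains 6, so r3c6 = 5.
5 is placed in column 1, leaving r4c1 = 4.
2 is placed in column 2; hence r4c2 = 1.
Row 4 already has 1, leaving r4c3 = 2.
Row 4 now contains 2, leaving r4c4 = 5.
Cage h needs two cells with sum 8, so r5c1 = 6.
Row 5 now contains 4, so r5c3 = 1.
Column 4 now contains 5, leaving r5c4 = 2.
Cage a needs sum 15, which forces r5c5 = 5.
Row 6 now contains 6, leaving r6c1 = 2.
Cage c needs product 20, leaving r6c3 = 4.
Cage a has sum 15; hence r6c4 = 1.
The 4 cells of cage a must have sum 15, which forces r6c5 = 3.
5 is placed in row 3; hence r3c4 = 3.
Completed grid: 5 2 3 6 4 1 / 3 6 5 4 1 2 / 1 4 6 3 2 5 / 4 1 2 5 6 3 / 6 3 1 2 5 4 / 2 5 4 1 3 6.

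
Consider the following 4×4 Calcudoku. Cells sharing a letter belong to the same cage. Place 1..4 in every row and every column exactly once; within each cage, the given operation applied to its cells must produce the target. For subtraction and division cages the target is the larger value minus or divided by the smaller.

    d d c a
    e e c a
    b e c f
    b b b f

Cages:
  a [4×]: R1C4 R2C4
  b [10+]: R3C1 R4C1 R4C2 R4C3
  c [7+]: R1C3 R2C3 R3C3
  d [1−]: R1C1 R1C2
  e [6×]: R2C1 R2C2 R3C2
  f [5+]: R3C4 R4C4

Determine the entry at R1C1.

4

Column 3 needs a 3, and only R4C3 is open for it.
Column 4 needs a 2, and only R4C4 is open for it.
The 4 cells of cage b must have sum 10; hence R3C1 = 2.
Cage f's pair has sum 5; hence R3C4 = 3.
Cage e has product 6; hence R2C1 = 3.
Cage e needs product 6, which forces R2C2 = 2.
Row 3 now contains 3; hence R3C2 = 1.
1 is placed in row 3; hence R3C3 = 4.
Column 2 now contains 1, leaving R4C2 = 4.
Cage d's pair has difference 1; hence R1C1 = 4.
4 is placed in column 2; hence R1C2 = 3.
The 3 cells of cage c must have sum 7, which forces R1C3 = 2.
Row 1 already has 4, leaving R1C4 = 1.
Column 3 now contains 4, which forces R2C3 = 1.
1 is placed in column 4, leaving R2C4 = 4.
Row 4 already has 4, leaving R4C1 = 1.
The full grid is 4 3 2 1 / 3 2 1 4 / 2 1 4 3 / 1 4 3 2.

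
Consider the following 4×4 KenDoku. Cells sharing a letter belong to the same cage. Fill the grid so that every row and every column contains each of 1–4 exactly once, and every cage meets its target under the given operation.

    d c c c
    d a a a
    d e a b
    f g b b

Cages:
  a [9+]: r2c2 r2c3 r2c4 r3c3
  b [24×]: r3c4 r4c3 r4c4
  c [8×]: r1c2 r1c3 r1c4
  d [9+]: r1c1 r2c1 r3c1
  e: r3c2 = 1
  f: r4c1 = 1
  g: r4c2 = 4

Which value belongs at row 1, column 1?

3

E is a freebie; hence r3c2 = 1.
F is a freebie, so r4c1 = 1.
Cage g is a single given cell, so r4c2 = 4.
Column 2 already has 4, which forces r1c2 = 2.
Column 2 now contains 2, so r2c2 = 3.
Cage b has product 24, so r3c4 = 4.
The 3 cells of cage c must have product 8, which forces r1c3 = 4.
Column 4 now contains 4, so r1c4 = 1.
Column 4 now contains 1, which forces r2c4 = 2.
The 4 cells of cage a must have sum 9; hence r3c3 = 3.
3 is placed in column 3; hence r4c3 = 2.
2 is placed in column 4, leaving r4c4 = 3.
Row 1 already has 4, leaving r1c1 = 3.
2 is placed in row 2, so r2c1 = 4.
2 is placed in row 2; hence r2c3 = 1.
Row 3 now contains 3, leaving r3c1 = 2.
Completed grid: 3 2 4 1 / 4 3 1 2 / 2 1 3 4 / 1 4 2 3.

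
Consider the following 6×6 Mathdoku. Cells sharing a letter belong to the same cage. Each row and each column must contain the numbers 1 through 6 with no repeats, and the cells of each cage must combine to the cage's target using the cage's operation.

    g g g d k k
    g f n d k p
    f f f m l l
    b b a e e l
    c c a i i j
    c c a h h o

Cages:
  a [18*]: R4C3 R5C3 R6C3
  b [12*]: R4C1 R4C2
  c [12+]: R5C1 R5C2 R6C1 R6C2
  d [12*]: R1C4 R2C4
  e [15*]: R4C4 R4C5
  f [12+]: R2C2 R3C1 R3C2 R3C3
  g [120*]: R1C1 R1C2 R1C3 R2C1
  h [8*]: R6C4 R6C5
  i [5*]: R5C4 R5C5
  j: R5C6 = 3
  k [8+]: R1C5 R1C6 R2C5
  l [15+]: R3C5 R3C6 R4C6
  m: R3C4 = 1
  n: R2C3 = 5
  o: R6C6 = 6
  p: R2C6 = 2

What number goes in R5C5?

N is a freebie, leaving R2C3 = 5.
P is a freebie, leaving R2C6 = 2.
Cage m is a single given cell, so R3C4 = 1.
1 is placed in column 4; hence R5C4 = 5.
Row 5 now contains 5, so R5C5 = 1.
Cage j is given, so R5C6 = 3.
Cage o is a single given cell, leaving R6C6 = 6.
Cage k has sum 8, which forces R1C6 = 1.
The 3 cells of cage l must have sum 15, so R3C5 = 6.
5 is placed in column 4, leaving R4C4 = 3.
The two cells of cage e must have product 15, which forces R4C5 = 5.
5 is placed in row 4, so R4C6 = 4.
Row 5 already has 3, leaving R5C3 = 6.
The two cells of cage d must have product 12; hence R1C4 = 2.
Cage d's pair has product 12; hence R2C4 = 6.
4 is placed in column 6; hence R3C6 = 5.
Row 4 already has 3; hence R4C3 = 1.
Cage a has product 18, so R6C3 = 3.
Column 4 already has 2, which forces R6C4 = 4.
4 is placed in row 6; hence R6C5 = 2.
3 is placed in column 3; hence R1C3 = 4.
Row 1 now contains 4, which forces R1C5 = 3.
Cage g needs product 120, which forces R2C1 = 1.
Cage f needs sum 12, which forces R2C2 = 3.
3 is placed in column 5; hence R2C5 = 4.
Cage f has sum 12; hence R3C1 = 3.
4 is placed in column 3, so R3C3 = 2.
Column 1 already has 1, leaving R6C1 = 5.
5 is placed in row 6; hence R6C2 = 1.
Column 1 already has 5, which forces R1C1 = 6.
Cage g needs product 120, so R1C2 = 5.
Row 3 now contains 2, leaving R3C2 = 4.
Column 1 now contains 6, so R4C1 = 2.
2 is placed in row 4; hence R4C2 = 6.
Column 1 now contains 2, which forces R5C1 = 4.
4 is placed in column 2; hence R5C2 = 2.
Filled in: 6 5 4 2 3 1 / 1 3 5 6 4 2 / 3 4 2 1 6 5 / 2 6 1 3 5 4 / 4 2 6 5 1 3 / 5 1 3 4 2 6.

1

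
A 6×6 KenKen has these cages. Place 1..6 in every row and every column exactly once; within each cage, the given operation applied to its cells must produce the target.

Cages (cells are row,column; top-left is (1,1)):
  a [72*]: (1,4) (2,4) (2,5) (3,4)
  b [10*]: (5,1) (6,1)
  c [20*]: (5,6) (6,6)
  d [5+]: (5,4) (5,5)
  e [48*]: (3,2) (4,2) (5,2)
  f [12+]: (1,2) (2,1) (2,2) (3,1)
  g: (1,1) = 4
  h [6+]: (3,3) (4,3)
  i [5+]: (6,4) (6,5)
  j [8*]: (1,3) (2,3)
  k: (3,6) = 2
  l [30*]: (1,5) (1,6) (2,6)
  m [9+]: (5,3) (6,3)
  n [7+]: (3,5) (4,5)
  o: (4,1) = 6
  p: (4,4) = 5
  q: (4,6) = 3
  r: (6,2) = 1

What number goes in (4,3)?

Cage g is given, which forces (1,1) = 4.
Row 1 already has 4, so (1,3) = 2.
2 is placed in column 3, leaving (2,3) = 4.
K is a freebie; hence (3,6) = 2.
Cage o is given, which forces (4,1) = 6.
Cage p is given, so (4,4) = 5.
Cage q is given, which forces (4,6) = 3.
Cage r is given, which forces (6,2) = 1.
Cage h's pair has sum 6; hence (3,3) = 5.
5 is placed in row 4, which forces (4,3) = 1.
The two cells of cage n must have sum 7, leaving (3,5) = 3.
Cage n needs two cells with sum 7, so (4,5) = 4.
3 is placed in column 5, so (6,5) = 2.
Row 3 now contains 3, leaving (3,1) = 1.
Row 4 now contains 4, so (4,2) = 2.
Cage b needs two cells with product 10; hence (5,1) = 2.
Cage d needs two cells with sum 5, so (5,4) = 4.
Column 5 already has 2; hence (5,5) = 1.
Row 5 now contains 4, which forces (5,6) = 5.
Row 6 now contains 2, leaving (6,1) = 5.
Row 6 now contains 2, which forces (6,4) = 3.
Column 6 already has 5; hence (6,6) = 4.
The 4 cells of cage f must have sum 12; hence (1,2) = 3.
Cage a has product 72; hence (1,4) = 1.
Cage l needs product 30, so (1,5) = 5.
Row 1 now contains 1, which forces (1,6) = 6.
Column 1 now contains 2, which forces (2,1) = 3.
The 4 cells of cage f must have sum 12; hence (2,2) = 5.
The 4 cells of cage a must have product 72, leaving (2,4) = 2.
1 is placed in column 5; hence (2,5) = 6.
Column 6 already has 6, which forces (2,6) = 1.
The 3 cells of cage e must have product 48, so (3,2) = 4.
4 is placed in column 4, so (3,4) = 6.
Row 5 now contains 4, so (5,2) = 6.
Cage m's pair has sum 9; hence (5,3) = 3.
Row 6 already has 3, which forces (6,3) = 6.
Filled in: 4 3 2 1 5 6 / 3 5 4 2 6 1 / 1 4 5 6 3 2 / 6 2 1 5 4 3 / 2 6 3 4 1 5 / 5 1 6 3 2 4.

1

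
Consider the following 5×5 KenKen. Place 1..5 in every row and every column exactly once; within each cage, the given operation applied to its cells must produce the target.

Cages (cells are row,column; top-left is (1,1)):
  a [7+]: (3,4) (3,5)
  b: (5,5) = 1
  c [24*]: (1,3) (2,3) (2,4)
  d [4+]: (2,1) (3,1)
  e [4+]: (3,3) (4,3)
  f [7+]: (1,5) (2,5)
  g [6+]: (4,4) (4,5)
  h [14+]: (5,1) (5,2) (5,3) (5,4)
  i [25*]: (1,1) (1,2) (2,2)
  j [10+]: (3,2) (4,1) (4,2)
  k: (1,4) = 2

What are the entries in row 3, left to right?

The 3 cells of cage i must have product 25, leaving (1,1) = 5.
Cage i has product 25; hence (1,2) = 1.
Cage k is given, so (1,4) = 2.
Cage i has product 25, so (2,2) = 5.
Cage b is given; hence (5,5) = 1.
Cage c needs product 24; hence (2,3) = 2.
Row 2 needs a 1, and only (2,1) is open for it.
Column 1 already has 1, leaving (3,1) = 3.
Row 3 now contains 3, leaving (3,2) = 4.
Row 3 now contains 3, leaving (3,3) = 1.
Row 3 already has 4, leaving (3,4) = 5.
Row 3 already has 4; hence (3,5) = 2.
Column 1 already has 3; hence (4,1) = 4.
4 is placed in column 2, which forces (4,2) = 2.
1 is placed in column 3, leaving (4,3) = 3.
Row 4 now contains 4; hence (4,4) = 1.
Column 5 now contains 2, so (4,5) = 5.
4 is placed in column 1, so (5,1) = 2.
2 is placed in column 2; hence (5,2) = 3.
Row 5 already has 3, so (5,4) = 4.
3 is placed in column 3, which forces (1,3) = 4.
4 is placed in row 1, which forces (1,5) = 3.
Column 4 already has 4, so (2,4) = 3.
Column 5 already has 3, leaving (2,5) = 4.
Row 5 already has 4, which forces (5,3) = 5.
The full grid is 5 1 4 2 3 / 1 5 2 3 4 / 3 4 1 5 2 / 4 2 3 1 5 / 2 3 5 4 1.

3 4 1 5 2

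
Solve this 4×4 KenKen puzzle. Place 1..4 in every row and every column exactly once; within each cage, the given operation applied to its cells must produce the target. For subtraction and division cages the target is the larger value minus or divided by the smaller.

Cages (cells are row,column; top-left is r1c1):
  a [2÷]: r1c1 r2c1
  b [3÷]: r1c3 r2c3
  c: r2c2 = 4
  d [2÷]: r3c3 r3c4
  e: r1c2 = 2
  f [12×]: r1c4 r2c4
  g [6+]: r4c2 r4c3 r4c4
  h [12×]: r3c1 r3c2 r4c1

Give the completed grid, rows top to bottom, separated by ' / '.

1 2 3 4 / 2 4 1 3 / 3 1 4 2 / 4 3 2 1

Cage e is given, which forces r1c2 = 2.
Cage c is given, so r2c2 = 4.
4 is placed in row 2, so r2c4 = 3.
Cage b's pair has quotient 3, so r1c3 = 3.
Column 4 now contains 3, so r1c4 = 4.
The two cells of cage a must have quotient 2; hence r2c1 = 2.
Row 2 already has 3, leaving r2c3 = 1.
Column 3 now contains 1; hence r4c3 = 2.
2 is placed in row 4, leaving r4c4 = 1.
4 is placed in row 1, so r1c1 = 1.
2 is placed in column 3, which forces r3c3 = 4.
1 is placed in column 4; hence r3c4 = 2.
Row 4 already has 1, so r4c2 = 3.
Row 3 now contains 4; hence r3c1 = 3.
Column 2 already has 3; hence r3c2 = 1.
Row 4 already has 3, which forces r4c1 = 4.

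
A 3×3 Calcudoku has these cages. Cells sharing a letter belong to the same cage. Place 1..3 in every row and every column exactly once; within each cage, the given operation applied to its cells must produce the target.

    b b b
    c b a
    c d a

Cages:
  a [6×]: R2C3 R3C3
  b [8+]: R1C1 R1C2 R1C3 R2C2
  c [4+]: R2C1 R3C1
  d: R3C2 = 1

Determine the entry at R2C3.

Cage b has sum 8, leaving R2C2 = 2.
Row 2 already has 2, so R2C3 = 3.
Cage d is given, leaving R3C2 = 1.
Column 3 already has 3, leaving R3C3 = 2.
Cage b needs sum 8, so R1C1 = 2.
Column 2 already has 1, so R1C2 = 3.
2 is placed in column 3, which forces R1C3 = 1.
Row 2 already has 3, so R2C1 = 1.
1 is placed in row 3, which forces R3C1 = 3.
The full grid is 2 3 1 / 1 2 3 / 3 1 2.

3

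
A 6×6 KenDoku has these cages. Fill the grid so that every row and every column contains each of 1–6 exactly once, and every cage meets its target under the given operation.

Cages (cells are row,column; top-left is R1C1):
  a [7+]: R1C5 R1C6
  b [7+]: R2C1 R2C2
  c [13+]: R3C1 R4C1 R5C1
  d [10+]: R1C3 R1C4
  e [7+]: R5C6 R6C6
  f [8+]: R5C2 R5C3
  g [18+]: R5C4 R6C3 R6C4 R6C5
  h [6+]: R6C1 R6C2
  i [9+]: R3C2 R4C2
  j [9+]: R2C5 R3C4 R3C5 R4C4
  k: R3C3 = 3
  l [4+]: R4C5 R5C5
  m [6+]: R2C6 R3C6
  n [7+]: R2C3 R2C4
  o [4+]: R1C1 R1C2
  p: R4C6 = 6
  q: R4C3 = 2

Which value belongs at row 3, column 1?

Cage k is given; hence R3C3 = 3.
Cage q is a single given cell, which forces R4C3 = 2.
Cage p is a single given cell, which forces R4C6 = 6.
Row 5 needs a 1, and only R5C5 is open for it.
1 is placed in column 5; hence R4C5 = 3.
Column 5 already has 3, so R2C5 = 2.
Cage j has sum 9, so R3C4 = 2.
Cage j has sum 9, which forces R3C5 = 4.
Row 4 already has 3, so R4C4 = 1.
Row 3 now contains 2; hence R3C1 = 6.
Row 3 already has 4, which forces R3C2 = 5.
Row 3 already has 5, leaving R3C6 = 1.
Cage i's pair has sum 9; hence R4C2 = 4.
Cage a's pair has sum 7, leaving R1C5 = 5.
Column 6 already has 1, so R1C6 = 2.
Column 6 already has 1; hence R2C6 = 5.
4 is placed in row 4; hence R4C1 = 5.
Cage c has sum 13; hence R5C1 = 2.
2 is placed in row 5, which forces R5C2 = 3.
3 is placed in row 5, so R5C6 = 4.
5 is placed in column 1, leaving R6C1 = 4.
Column 5 now contains 5, so R6C5 = 6.
4 is placed in column 6, which forces R6C6 = 3.
The two cells of cage o must have sum 4, leaving R1C1 = 3.
Column 2 now contains 3, so R1C2 = 1.
4 is placed in column 1, which forces R2C1 = 1.
Column 2 now contains 3, leaving R2C2 = 6.
Row 2 now contains 1, so R2C3 = 4.
Row 2 already has 6, so R2C4 = 3.
Cage f needs two cells with sum 8, which forces R5C3 = 5.
Cage g needs sum 18, leaving R5C4 = 6.
The two cells of cage h must have sum 6; hence R6C2 = 2.
The 4 cells of cage g must have sum 18, which forces R6C3 = 1.
Row 6 now contains 3, so R6C4 = 5.
Column 3 already has 4, so R1C3 = 6.
6 is placed in column 4, so R1C4 = 4.
Filled in: 3 1 6 4 5 2 / 1 6 4 3 2 5 / 6 5 3 2 4 1 / 5 4 2 1 3 6 / 2 3 5 6 1 4 / 4 2 1 5 6 3.

6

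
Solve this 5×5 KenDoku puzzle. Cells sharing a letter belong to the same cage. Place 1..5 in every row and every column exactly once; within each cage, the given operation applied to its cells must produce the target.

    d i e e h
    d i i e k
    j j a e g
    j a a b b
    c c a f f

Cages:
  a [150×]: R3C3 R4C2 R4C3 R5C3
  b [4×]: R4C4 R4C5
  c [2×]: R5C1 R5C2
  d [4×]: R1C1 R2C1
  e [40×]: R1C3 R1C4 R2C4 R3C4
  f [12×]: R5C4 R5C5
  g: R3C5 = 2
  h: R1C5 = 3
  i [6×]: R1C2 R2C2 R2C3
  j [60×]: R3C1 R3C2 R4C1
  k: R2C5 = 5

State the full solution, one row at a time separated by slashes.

1 2 4 5 3 / 4 3 1 2 5 / 5 4 3 1 2 / 3 5 2 4 1 / 2 1 5 3 4

Cage h is a single given cell; hence R1C5 = 3.
K is a freebie, leaving R2C5 = 5.
Cage g is a single given cell, which forces R3C5 = 2.
Cage a needs product 150, so R4C2 = 5.
Column 5 now contains 3, so R5C5 = 4.
Cage j has product 60, leaving R3C1 = 5.
5 is placed in row 3, leaving R3C3 = 3.
Column 3 already has 3, leaving R4C3 = 2.
Cage b's pair has product 4, which forces R4C4 = 4.
Column 5 already has 4; hence R4C5 = 1.
Column 3 already has 2, which forces R5C3 = 5.
Row 5 already has 4, leaving R5C4 = 3.
Cage i has product 6, leaving R1C2 = 2.
The 4 cells of cage e must have product 40, leaving R1C3 = 4.
The 4 cells of cage e must have product 40, leaving R1C4 = 5.
The 3 cells of cage i must have product 6, so R2C2 = 3.
Column 3 already has 2, so R2C3 = 1.
The 4 cells of cage e must have product 40, which forces R2C4 = 2.
Row 3 already has 3, which forces R3C2 = 4.
4 is placed in column 4, which forces R3C4 = 1.
Row 4 now contains 4, which forces R4C1 = 3.
Column 2 now contains 2, which forces R5C2 = 1.
Row 1 already has 4, leaving R1C1 = 1.
Row 2 now contains 1, leaving R2C1 = 4.
Row 5 already has 1, which forces R5C1 = 2.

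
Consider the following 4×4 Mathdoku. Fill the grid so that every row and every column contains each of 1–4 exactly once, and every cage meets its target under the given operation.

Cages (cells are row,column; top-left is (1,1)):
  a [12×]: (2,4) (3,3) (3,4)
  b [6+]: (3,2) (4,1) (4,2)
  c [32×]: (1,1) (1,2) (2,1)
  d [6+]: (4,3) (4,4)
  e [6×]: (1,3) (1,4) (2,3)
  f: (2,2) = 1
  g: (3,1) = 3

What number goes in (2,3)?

Cage c has product 32; hence (1,1) = 2.
The 3 cells of cage c must have product 32, so (1,2) = 4.
Cage c has product 32; hence (2,1) = 4.
Cage f is given; hence (2,2) = 1.
G is a freebie, leaving (3,1) = 3.
Row 3 already has 3, leaving (3,2) = 2.
Column 1 now contains 3; hence (4,1) = 1.
Column 2 now contains 2; hence (4,2) = 3.
Cage e has product 6, leaving (2,3) = 2.
Cage a has product 12; hence (2,4) = 3.
2 is placed in column 3; hence (4,3) = 4.
Row 4 already has 4, leaving (4,4) = 2.
Cage e needs product 6; hence (1,3) = 3.
Column 4 now contains 3, leaving (1,4) = 1.
Column 3 now contains 4, so (3,3) = 1.
The 3 cells of cage a must have product 12, so (3,4) = 4.
Filled in: 2 4 3 1 / 4 1 2 3 / 3 2 1 4 / 1 3 4 2.

2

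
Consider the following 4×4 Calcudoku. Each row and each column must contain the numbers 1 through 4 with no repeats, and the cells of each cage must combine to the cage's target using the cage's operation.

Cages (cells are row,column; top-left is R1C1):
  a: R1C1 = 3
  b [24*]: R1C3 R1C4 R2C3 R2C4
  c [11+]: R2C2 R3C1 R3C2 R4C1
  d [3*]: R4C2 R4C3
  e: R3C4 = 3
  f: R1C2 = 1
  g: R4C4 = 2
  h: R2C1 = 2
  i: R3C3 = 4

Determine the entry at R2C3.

Cage a is given, which forces R1C1 = 3.
F is a freebie, leaving R1C2 = 1.
H is a freebie, leaving R2C1 = 2.
Cage i is given; hence R3C3 = 4.
Cage e is given, so R3C4 = 3.
1 is placed in column 2, which forces R4C2 = 3.
Row 4 now contains 3, which forces R4C3 = 1.
G is a freebie, leaving R4C4 = 2.
Column 3 already has 4; hence R1C3 = 2.
Column 4 already has 2, so R1C4 = 4.
3 is placed in column 2, so R2C2 = 4.
Column 3 already has 1, which forces R2C3 = 3.
Cage b has product 24, leaving R2C4 = 1.
Row 3 now contains 4; hence R3C1 = 1.
Row 3 already has 3, so R3C2 = 2.
Row 4 now contains 1; hence R4C1 = 4.
The full grid is 3 1 2 4 / 2 4 3 1 / 1 2 4 3 / 4 3 1 2.

3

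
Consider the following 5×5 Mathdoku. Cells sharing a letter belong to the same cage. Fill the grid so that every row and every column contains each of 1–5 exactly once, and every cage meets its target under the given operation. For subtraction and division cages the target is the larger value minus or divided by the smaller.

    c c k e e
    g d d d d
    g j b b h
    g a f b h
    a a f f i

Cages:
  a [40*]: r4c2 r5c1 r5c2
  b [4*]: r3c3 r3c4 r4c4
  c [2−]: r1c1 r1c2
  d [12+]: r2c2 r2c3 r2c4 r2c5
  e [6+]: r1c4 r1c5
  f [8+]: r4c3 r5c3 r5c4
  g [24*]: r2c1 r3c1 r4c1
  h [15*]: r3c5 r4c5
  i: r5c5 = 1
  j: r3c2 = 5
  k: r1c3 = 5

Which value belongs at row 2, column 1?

3

Cage k is given; hence r1c3 = 5.
Cage j is given; hence r3c2 = 5.
Row 3 now contains 5, which forces r3c5 = 3.
Column 5 now contains 3, leaving r4c5 = 5.
Cage i is a single given cell, so r5c5 = 1.
Cage d needs sum 12, leaving r2c4 = 5.
Cage a has product 40, so r5c1 = 5.
Row 2 needs a 3, and only r2c1 is open for it.
Row 1 needs a 1, and only r1c1 is open for it.
Cage c's pair has difference 2, leaving r1c2 = 3.
The only place for 3 in row 4 is r4c3.
Cage f needs sum 8, leaving r5c3 = 2.
The 3 cells of cage f must have sum 8, leaving r5c4 = 3.
Column 3 already has 2, leaving r3c3 = 1.
Cage b has product 4; hence r3c4 = 4.
Cage a needs product 40, leaving r4c2 = 2.
The 3 cells of cage b must have product 4, which forces r4c4 = 1.
Row 5 now contains 2, so r5c2 = 4.
Column 4 now contains 4, so r1c4 = 2.
The two cells of cage e must have sum 6, leaving r1c5 = 4.
4 is placed in column 2, which forces r2c2 = 1.
Column 3 now contains 1, leaving r2c3 = 4.
Cage d has sum 12, which forces r2c5 = 2.
Row 3 now contains 4; hence r3c1 = 2.
2 is placed in row 4, so r4c1 = 4.
The full grid is 1 3 5 2 4 / 3 1 4 5 2 / 2 5 1 4 3 / 4 2 3 1 5 / 5 4 2 3 1.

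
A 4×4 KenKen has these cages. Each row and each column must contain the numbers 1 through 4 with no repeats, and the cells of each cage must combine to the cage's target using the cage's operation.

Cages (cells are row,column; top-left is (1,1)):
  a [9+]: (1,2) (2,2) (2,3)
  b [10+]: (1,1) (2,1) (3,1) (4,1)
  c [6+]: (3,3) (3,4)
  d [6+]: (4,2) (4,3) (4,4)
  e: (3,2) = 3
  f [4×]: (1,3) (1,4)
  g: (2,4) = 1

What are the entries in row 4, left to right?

Cage g is a single given cell, so (2,4) = 1.
E is a freebie, so (3,2) = 3.
Cage f needs two cells with product 4, leaving (1,3) = 1.
Column 4 now contains 1; hence (1,4) = 4.
The 3 cells of cage a must have sum 9, leaving (2,3) = 3.
Column 4 now contains 4; hence (3,4) = 2.
3 is placed in column 3, so (4,3) = 2.
Column 4 now contains 2; hence (4,4) = 3.
Cage b needs sum 10, which forces (1,1) = 3.
Row 1 now contains 4, leaving (1,2) = 2.
Cage b needs sum 10; hence (2,1) = 2.
The 3 cells of cage a must have sum 9, leaving (2,2) = 4.
Row 3 already has 2, which forces (3,3) = 4.
Row 4 now contains 2; hence (4,2) = 1.
Row 3 now contains 4, leaving (3,1) = 1.
Row 4 already has 1, leaving (4,1) = 4.
Completed grid: 3 2 1 4 / 2 4 3 1 / 1 3 4 2 / 4 1 2 3.

4 1 2 3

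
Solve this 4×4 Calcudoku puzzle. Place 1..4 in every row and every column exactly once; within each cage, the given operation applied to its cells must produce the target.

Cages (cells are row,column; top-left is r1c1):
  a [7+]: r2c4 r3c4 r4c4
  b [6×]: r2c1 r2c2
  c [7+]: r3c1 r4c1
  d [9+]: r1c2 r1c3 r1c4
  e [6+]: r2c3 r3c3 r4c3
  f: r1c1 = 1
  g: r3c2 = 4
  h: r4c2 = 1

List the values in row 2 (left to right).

2 3 1 4

Cage f is given, leaving r1c1 = 1.
Cage g is given, so r3c2 = 4.
Cage h is given, so r4c2 = 1.
Row 3 already has 4, leaving r3c1 = 3.
Cage c's pair has sum 7, which forces r4c1 = 4.
Row 4 already has 4, which forces r4c4 = 2.
Column 1 already has 3, so r2c1 = 2.
Cage b needs two cells with product 6, leaving r2c2 = 3.
Row 2 now contains 2; hence r2c3 = 1.
Cage a needs sum 7, which forces r2c4 = 4.
Column 3 already has 1, leaving r3c3 = 2.
2 is placed in column 4, so r3c4 = 1.
Row 4 already has 2, so r4c3 = 3.
Column 2 now contains 3, leaving r1c2 = 2.
Column 3 now contains 3, which forces r1c3 = 4.
4 is placed in column 4, which forces r1c4 = 3.
The full grid is 1 2 4 3 / 2 3 1 4 / 3 4 2 1 / 4 1 3 2.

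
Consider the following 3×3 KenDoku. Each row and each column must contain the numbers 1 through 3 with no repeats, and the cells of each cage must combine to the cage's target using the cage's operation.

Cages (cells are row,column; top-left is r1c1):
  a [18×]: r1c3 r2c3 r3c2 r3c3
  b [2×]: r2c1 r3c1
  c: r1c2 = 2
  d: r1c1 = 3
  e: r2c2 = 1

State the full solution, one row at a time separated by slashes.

Cage d is given, leaving r1c1 = 3.
C is a freebie, so r1c2 = 2.
Row 1 now contains 2, leaving r1c3 = 1.
E is a freebie, which forces r2c2 = 1.
The 4 cells of cage a must have product 18, which forces r3c2 = 3.
Column 3 now contains 1, leaving r3c3 = 2.
1 is placed in row 2, leaving r2c1 = 2.
Column 3 already has 2, leaving r2c3 = 3.
Row 3 already has 2, so r3c1 = 1.

3 2 1 / 2 1 3 / 1 3 2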